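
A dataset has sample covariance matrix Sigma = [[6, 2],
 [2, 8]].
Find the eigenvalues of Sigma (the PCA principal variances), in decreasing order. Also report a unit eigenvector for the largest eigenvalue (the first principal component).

Step 1 — characteristic polynomial of 2×2 Sigma:
  det(Sigma - λI) = λ² - trace · λ + det = 0.
  trace = 6 + 8 = 14, det = 6·8 - (2)² = 44.
Step 2 — discriminant:
  Δ = trace² - 4·det = 196 - 176 = 20.
Step 3 — eigenvalues:
  λ = (trace ± √Δ)/2 = (14 ± 4.4721)/2,
  λ_1 = 9.2361,  λ_2 = 4.7639.

Step 4 — unit eigenvector for λ_1: solve (Sigma - λ_1 I)v = 0. First row:
  (6 - 9.2361)·v_x + (2)·v_y = 0, i.e. (-3.2361)·v_x + (2)·v_y = 0,
  so v ∝ (b, λ_1 - a) = (2, 3.2361) = u.
  ||u|| = √((2)² + (3.2361)²) = √(14.4721) ≈ 3.8042,
  v_1 = u/||u|| ≈ (0.5257, 0.8507) (||v_1|| = 1).

λ_1 = 9.2361,  λ_2 = 4.7639;  v_1 ≈ (0.5257, 0.8507)


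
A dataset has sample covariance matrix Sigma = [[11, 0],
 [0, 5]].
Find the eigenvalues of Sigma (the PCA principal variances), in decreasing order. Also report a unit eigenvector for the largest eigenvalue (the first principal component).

Step 1 — characteristic polynomial of 2×2 Sigma:
  det(Sigma - λI) = λ² - trace · λ + det = 0.
  trace = 11 + 5 = 16, det = 11·5 - (0)² = 55.
Step 2 — discriminant:
  Δ = trace² - 4·det = 256 - 220 = 36.
Step 3 — eigenvalues:
  λ = (trace ± √Δ)/2 = (16 ± 6)/2,
  λ_1 = 11,  λ_2 = 5.

Step 4 — unit eigenvector for λ_1: Sigma is diagonal, so its eigenvectors are the coordinate axes. λ_1 = 11 is the diagonal entry on the first coordinate axis, hence
  v_1 = (1, 0) (||v_1|| = 1).

λ_1 = 11,  λ_2 = 5;  v_1 ≈ (1, 0)


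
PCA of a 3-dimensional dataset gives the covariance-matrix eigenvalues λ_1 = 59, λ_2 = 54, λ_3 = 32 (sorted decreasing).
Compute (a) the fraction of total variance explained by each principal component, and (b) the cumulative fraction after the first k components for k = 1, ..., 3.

Step 1 — total variance = trace(Sigma) = Σ λ_i = 59 + 54 + 32 = 145.

Step 2 — fraction explained by component i = λ_i / Σ λ:
  PC1: 59/145 = 0.4069
  PC2: 54/145 = 0.3724
  PC3: 32/145 = 0.2207

Step 3 — cumulative fraction after k components = (λ_1 + ... + λ_k) / Σ λ:
  k = 1: 59/145 = 0.4069
  k = 2: (59 + 54)/145 = 113/145 = 0.7793
  k = 3: (59 + 54 + 32)/145 = 145/145 = 1

Summary (fraction, with percent):

explained: PC1 0.4069 (40.69%), PC2 0.3724 (37.24%), PC3 0.2207 (22.07%);  cumulative: 0.4069, 0.7793, 1


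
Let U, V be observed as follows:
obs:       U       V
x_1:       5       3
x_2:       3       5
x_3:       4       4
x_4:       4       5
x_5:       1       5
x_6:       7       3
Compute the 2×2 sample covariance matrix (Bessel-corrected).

Step 1 — column means:
  mean(U) = (5 + 3 + 4 + 4 + 1 + 7) / 6 = 24/6 = 4
  mean(V) = (3 + 5 + 4 + 5 + 5 + 3) / 6 = 25/6 = 4.1667

Step 2 — sample covariance S[i,j] = (1/(n-1)) · Σ_k (x_{k,i} - mean_i) · (x_{k,j} - mean_j), with n-1 = 5.
  S[U,U] = ((1)·(1) + (-1)·(-1) + (0)·(0) + (0)·(0) + (-3)·(-3) + (3)·(3)) / 5 = 20/5 = 4
  S[U,V] = ((1)·(-1.1667) + (-1)·(0.8333) + (0)·(-0.1667) + (0)·(0.8333) + (-3)·(0.8333) + (3)·(-1.1667)) / 5 = -8/5 = -1.6
  S[V,V] = ((-1.1667)·(-1.1667) + (0.8333)·(0.8333) + (-0.1667)·(-0.1667) + (0.8333)·(0.8333) + (0.8333)·(0.8333) + (-1.1667)·(-1.1667)) / 5 = 4.8333/5 = 0.9667

S is symmetric (S[j,i] = S[i,j]). Assembling:

S = [[4, -1.6],
 [-1.6, 0.9667]]


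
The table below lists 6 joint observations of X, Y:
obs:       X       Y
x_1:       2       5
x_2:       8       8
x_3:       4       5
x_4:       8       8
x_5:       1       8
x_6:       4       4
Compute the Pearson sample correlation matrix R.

Step 1 — column means:
  mean(X) = (2 + 8 + 4 + 8 + 1 + 4) / 6 = 27/6 = 4.5
  mean(Y) = (5 + 8 + 5 + 8 + 8 + 4) / 6 = 38/6 = 6.3333

Step 2 — sample variances and covariances s[i,j] = (1/(n-1)) · Σ_k (x_{k,i} - mean_i) · (x_{k,j} - mean_j), with n-1 = 5:
  s[X,X] = ((-2.5)·(-2.5) + (3.5)·(3.5) + (-0.5)·(-0.5) + (3.5)·(3.5) + (-3.5)·(-3.5) + (-0.5)·(-0.5)) / 5 = 43.5/5 = 8.7
  s[X,Y] = ((-2.5)·(-1.3333) + (3.5)·(1.6667) + (-0.5)·(-1.3333) + (3.5)·(1.6667) + (-3.5)·(1.6667) + (-0.5)·(-2.3333)) / 5 = 11/5 = 2.2
  s[Y,Y] = ((-1.3333)·(-1.3333) + (1.6667)·(1.6667) + (-1.3333)·(-1.3333) + (1.6667)·(1.6667) + (1.6667)·(1.6667) + (-2.3333)·(-2.3333)) / 5 = 17.3333/5 = 3.4667
  Sample standard deviations s_i = √(s[i,i]):
  s(X) = √(8.7) = 2.9496
  s(Y) = √(3.4667) = 1.8619

Step 3 — r_{ij} = s_{ij} / (s_i · s_j):
  r[X,X] = 1 (diagonal).
  r[X,Y] = 2.2 / (2.9496 · 1.8619) = 2.2 / 5.4918 = 0.4006
  r[Y,Y] = 1 (diagonal).

R is symmetric with unit diagonal. Assembling:

R = [[1, 0.4006],
 [0.4006, 1]]


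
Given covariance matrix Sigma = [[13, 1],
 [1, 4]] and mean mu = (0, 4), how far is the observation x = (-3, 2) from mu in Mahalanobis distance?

Step 1 — centre the observation: (x - mu) = (-3, -2).

Step 2 — invert Sigma. det(Sigma) = 13·4 - (1)² = 51.
  Sigma^{-1} = (1/det) · [[d, -b], [-b, a]] = [[0.0784, -0.0196],
 [-0.0196, 0.2549]].

Step 3 — form the quadratic (x - mu)^T · Sigma^{-1} · (x - mu):
  Sigma^{-1} · (x - mu) = (-0.1961, -0.451).
  (x - mu)^T · [Sigma^{-1} · (x - mu)] = (-3)·(-0.1961) + (-2)·(-0.451) = 1.4902.

Step 4 — take square root: d = √(1.4902) ≈ 1.2207.

d(x, mu) = √(1.4902) ≈ 1.2207


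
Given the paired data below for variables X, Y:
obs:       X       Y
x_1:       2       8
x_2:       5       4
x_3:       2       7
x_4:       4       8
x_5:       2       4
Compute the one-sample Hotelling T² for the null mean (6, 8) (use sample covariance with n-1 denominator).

Step 1 — sample mean vector:
  mean(X) = (2 + 5 + 2 + 4 + 2) / 5 = 15/5 = 3
  mean(Y) = (8 + 4 + 7 + 8 + 4) / 5 = 31/5 = 6.2
  x̄ = (3, 6.2),  deviation x̄ - mu_0 = (3, 6.2) - (6, 8) = (-3, -1.8).

Step 2 — sample covariance matrix, S[i,j] = (1/(n-1)) · Σ_k (x_{k,i} - mean_i) · (x_{k,j} - mean_j), divisor n-1 = 4:
  S[X,X] = ((-1)·(-1) + (2)·(2) + (-1)·(-1) + (1)·(1) + (-1)·(-1)) / 4 = 8/4 = 2
  S[X,Y] = ((-1)·(1.8) + (2)·(-2.2) + (-1)·(0.8) + (1)·(1.8) + (-1)·(-2.2)) / 4 = -3/4 = -0.75
  S[Y,Y] = ((1.8)·(1.8) + (-2.2)·(-2.2) + (0.8)·(0.8) + (1.8)·(1.8) + (-2.2)·(-2.2)) / 4 = 16.8/4 = 4.2
  S = [[2, -0.75],
 [-0.75, 4.2]].

Step 3 — invert S. det(S) = 2·4.2 - (-0.75)² = 7.8375.
  S^{-1} = (1/det) · [[d, -b], [-b, a]] = [[0.5359, 0.0957],
 [0.0957, 0.2552]].

Step 4 — quadratic form (x̄ - mu_0)^T · S^{-1} · (x̄ - mu_0):
  S^{-1} · (x̄ - mu_0) = (-1.7799, -0.7464),
  (x̄ - mu_0)^T · [...] = (-3)·(-1.7799) + (-1.8)·(-0.7464) = 6.6833.

Step 5 — scale by n: T² = 5 · 6.6833 = 33.4163.

T² ≈ 33.4163


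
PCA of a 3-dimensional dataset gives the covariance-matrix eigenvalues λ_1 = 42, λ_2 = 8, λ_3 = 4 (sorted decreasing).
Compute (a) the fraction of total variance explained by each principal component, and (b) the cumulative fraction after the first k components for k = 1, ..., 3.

Step 1 — total variance = trace(Sigma) = Σ λ_i = 42 + 8 + 4 = 54.

Step 2 — fraction explained by component i = λ_i / Σ λ:
  PC1: 42/54 = 0.7778
  PC2: 8/54 = 0.1481
  PC3: 4/54 = 0.0741

Step 3 — cumulative fraction after k components = (λ_1 + ... + λ_k) / Σ λ:
  k = 1: 42/54 = 0.7778
  k = 2: (42 + 8)/54 = 50/54 = 0.9259
  k = 3: (42 + 8 + 4)/54 = 54/54 = 1

Summary (fraction, with percent):

explained: PC1 0.7778 (77.78%), PC2 0.1481 (14.81%), PC3 0.0741 (7.41%);  cumulative: 0.7778, 0.9259, 1


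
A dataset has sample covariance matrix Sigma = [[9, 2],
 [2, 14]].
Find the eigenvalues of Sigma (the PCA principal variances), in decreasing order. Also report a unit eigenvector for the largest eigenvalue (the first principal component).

Step 1 — characteristic polynomial of 2×2 Sigma:
  det(Sigma - λI) = λ² - trace · λ + det = 0.
  trace = 9 + 14 = 23, det = 9·14 - (2)² = 122.
Step 2 — discriminant:
  Δ = trace² - 4·det = 529 - 488 = 41.
Step 3 — eigenvalues:
  λ = (trace ± √Δ)/2 = (23 ± 6.4031)/2,
  λ_1 = 14.7016,  λ_2 = 8.2984.

Step 4 — unit eigenvector for λ_1: solve (Sigma - λ_1 I)v = 0. First row:
  (9 - 14.7016)·v_x + (2)·v_y = 0, i.e. (-5.7016)·v_x + (2)·v_y = 0,
  so v ∝ (b, λ_1 - a) = (2, 5.7016) = u.
  ||u|| = √((2)² + (5.7016)²) = √(36.5078) ≈ 6.0422,
  v_1 = u/||u|| ≈ (0.331, 0.9436) (||v_1|| = 1).

λ_1 = 14.7016,  λ_2 = 8.2984;  v_1 ≈ (0.331, 0.9436)


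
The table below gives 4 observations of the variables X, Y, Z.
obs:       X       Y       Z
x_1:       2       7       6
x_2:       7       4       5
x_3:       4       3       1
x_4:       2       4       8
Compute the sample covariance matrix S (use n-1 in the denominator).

Step 1 — column means:
  mean(X) = (2 + 7 + 4 + 2) / 4 = 15/4 = 3.75
  mean(Y) = (7 + 4 + 3 + 4) / 4 = 18/4 = 4.5
  mean(Z) = (6 + 5 + 1 + 8) / 4 = 20/4 = 5

Step 2 — sample covariance S[i,j] = (1/(n-1)) · Σ_k (x_{k,i} - mean_i) · (x_{k,j} - mean_j), with n-1 = 3.
  S[X,X] = ((-1.75)·(-1.75) + (3.25)·(3.25) + (0.25)·(0.25) + (-1.75)·(-1.75)) / 3 = 16.75/3 = 5.5833
  S[X,Y] = ((-1.75)·(2.5) + (3.25)·(-0.5) + (0.25)·(-1.5) + (-1.75)·(-0.5)) / 3 = -5.5/3 = -1.8333
  S[X,Z] = ((-1.75)·(1) + (3.25)·(0) + (0.25)·(-4) + (-1.75)·(3)) / 3 = -8/3 = -2.6667
  S[Y,Y] = ((2.5)·(2.5) + (-0.5)·(-0.5) + (-1.5)·(-1.5) + (-0.5)·(-0.5)) / 3 = 9/3 = 3
  S[Y,Z] = ((2.5)·(1) + (-0.5)·(0) + (-1.5)·(-4) + (-0.5)·(3)) / 3 = 7/3 = 2.3333
  S[Z,Z] = ((1)·(1) + (0)·(0) + (-4)·(-4) + (3)·(3)) / 3 = 26/3 = 8.6667

S is symmetric (S[j,i] = S[i,j]). Assembling:

S = [[5.5833, -1.8333, -2.6667],
 [-1.8333, 3, 2.3333],
 [-2.6667, 2.3333, 8.6667]]


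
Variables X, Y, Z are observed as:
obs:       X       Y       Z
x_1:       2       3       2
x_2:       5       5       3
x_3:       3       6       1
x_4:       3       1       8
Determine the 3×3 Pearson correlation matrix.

Step 1 — column means:
  mean(X) = (2 + 5 + 3 + 3) / 4 = 13/4 = 3.25
  mean(Y) = (3 + 5 + 6 + 1) / 4 = 15/4 = 3.75
  mean(Z) = (2 + 3 + 1 + 8) / 4 = 14/4 = 3.5

Step 2 — sample variances and covariances s[i,j] = (1/(n-1)) · Σ_k (x_{k,i} - mean_i) · (x_{k,j} - mean_j), with n-1 = 3:
  s[X,X] = ((-1.25)·(-1.25) + (1.75)·(1.75) + (-0.25)·(-0.25) + (-0.25)·(-0.25)) / 3 = 4.75/3 = 1.5833
  s[X,Y] = ((-1.25)·(-0.75) + (1.75)·(1.25) + (-0.25)·(2.25) + (-0.25)·(-2.75)) / 3 = 3.25/3 = 1.0833
  s[X,Z] = ((-1.25)·(-1.5) + (1.75)·(-0.5) + (-0.25)·(-2.5) + (-0.25)·(4.5)) / 3 = 0.5/3 = 0.1667
  s[Y,Y] = ((-0.75)·(-0.75) + (1.25)·(1.25) + (2.25)·(2.25) + (-2.75)·(-2.75)) / 3 = 14.75/3 = 4.9167
  s[Y,Z] = ((-0.75)·(-1.5) + (1.25)·(-0.5) + (2.25)·(-2.5) + (-2.75)·(4.5)) / 3 = -17.5/3 = -5.8333
  s[Z,Z] = ((-1.5)·(-1.5) + (-0.5)·(-0.5) + (-2.5)·(-2.5) + (4.5)·(4.5)) / 3 = 29/3 = 9.6667
  Sample standard deviations s_i = √(s[i,i]):
  s(X) = √(1.5833) = 1.2583
  s(Y) = √(4.9167) = 2.2174
  s(Z) = √(9.6667) = 3.1091

Step 3 — r_{ij} = s_{ij} / (s_i · s_j):
  r[X,X] = 1 (diagonal).
  r[X,Y] = 1.0833 / (1.2583 · 2.2174) = 1.0833 / 2.7901 = 0.3883
  r[X,Z] = 0.1667 / (1.2583 · 3.1091) = 0.1667 / 3.9122 = 0.0426
  r[Y,Y] = 1 (diagonal).
  r[Y,Z] = -5.8333 / (2.2174 · 3.1091) = -5.8333 / 6.894 = -0.8461
  r[Z,Z] = 1 (diagonal).

R is symmetric with unit diagonal. Assembling:

R = [[1, 0.3883, 0.0426],
 [0.3883, 1, -0.8461],
 [0.0426, -0.8461, 1]]


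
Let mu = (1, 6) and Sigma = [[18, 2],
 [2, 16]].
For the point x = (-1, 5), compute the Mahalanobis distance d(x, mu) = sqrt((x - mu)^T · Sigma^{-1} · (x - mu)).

Step 1 — centre the observation: (x - mu) = (-2, -1).

Step 2 — invert Sigma. det(Sigma) = 18·16 - (2)² = 284.
  Sigma^{-1} = (1/det) · [[d, -b], [-b, a]] = [[0.0563, -0.007],
 [-0.007, 0.0634]].

Step 3 — form the quadratic (x - mu)^T · Sigma^{-1} · (x - mu):
  Sigma^{-1} · (x - mu) = (-0.1056, -0.0493).
  (x - mu)^T · [Sigma^{-1} · (x - mu)] = (-2)·(-0.1056) + (-1)·(-0.0493) = 0.2606.

Step 4 — take square root: d = √(0.2606) ≈ 0.5105.

d(x, mu) = √(0.2606) ≈ 0.5105


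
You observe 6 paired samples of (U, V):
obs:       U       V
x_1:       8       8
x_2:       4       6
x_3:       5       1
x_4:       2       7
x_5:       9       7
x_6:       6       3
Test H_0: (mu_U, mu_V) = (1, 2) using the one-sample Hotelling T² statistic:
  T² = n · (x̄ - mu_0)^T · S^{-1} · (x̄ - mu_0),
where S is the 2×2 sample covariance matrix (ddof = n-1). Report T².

Step 1 — sample mean vector:
  mean(U) = (8 + 4 + 5 + 2 + 9 + 6) / 6 = 34/6 = 5.6667
  mean(V) = (8 + 6 + 1 + 7 + 7 + 3) / 6 = 32/6 = 5.3333
  x̄ = (5.6667, 5.3333),  deviation x̄ - mu_0 = (5.6667, 5.3333) - (1, 2) = (4.6667, 3.3333).

Step 2 — sample covariance matrix, S[i,j] = (1/(n-1)) · Σ_k (x_{k,i} - mean_i) · (x_{k,j} - mean_j), divisor n-1 = 5:
  S[U,U] = ((2.3333)·(2.3333) + (-1.6667)·(-1.6667) + (-0.6667)·(-0.6667) + (-3.6667)·(-3.6667) + (3.3333)·(3.3333) + (0.3333)·(0.3333)) / 5 = 33.3333/5 = 6.6667
  S[U,V] = ((2.3333)·(2.6667) + (-1.6667)·(0.6667) + (-0.6667)·(-4.3333) + (-3.6667)·(1.6667) + (3.3333)·(1.6667) + (0.3333)·(-2.3333)) / 5 = 6.6667/5 = 1.3333
  S[V,V] = ((2.6667)·(2.6667) + (0.6667)·(0.6667) + (-4.3333)·(-4.3333) + (1.6667)·(1.6667) + (1.6667)·(1.6667) + (-2.3333)·(-2.3333)) / 5 = 37.3333/5 = 7.4667
  S = [[6.6667, 1.3333],
 [1.3333, 7.4667]].

Step 3 — invert S. det(S) = 6.6667·7.4667 - (1.3333)² = 48.
  S^{-1} = (1/det) · [[d, -b], [-b, a]] = [[0.1556, -0.0278],
 [-0.0278, 0.1389]].

Step 4 — quadratic form (x̄ - mu_0)^T · S^{-1} · (x̄ - mu_0):
  S^{-1} · (x̄ - mu_0) = (0.6333, 0.3333),
  (x̄ - mu_0)^T · [...] = (4.6667)·(0.6333) + (3.3333)·(0.3333) = 4.0667.

Step 5 — scale by n: T² = 6 · 4.0667 = 24.4.

T² ≈ 24.4


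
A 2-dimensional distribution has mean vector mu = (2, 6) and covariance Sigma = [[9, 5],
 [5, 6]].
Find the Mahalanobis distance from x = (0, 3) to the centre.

Step 1 — centre the observation: (x - mu) = (-2, -3).

Step 2 — invert Sigma. det(Sigma) = 9·6 - (5)² = 29.
  Sigma^{-1} = (1/det) · [[d, -b], [-b, a]] = [[0.2069, -0.1724],
 [-0.1724, 0.3103]].

Step 3 — form the quadratic (x - mu)^T · Sigma^{-1} · (x - mu):
  Sigma^{-1} · (x - mu) = (0.1034, -0.5862).
  (x - mu)^T · [Sigma^{-1} · (x - mu)] = (-2)·(0.1034) + (-3)·(-0.5862) = 1.5517.

Step 4 — take square root: d = √(1.5517) ≈ 1.2457.

d(x, mu) = √(1.5517) ≈ 1.2457


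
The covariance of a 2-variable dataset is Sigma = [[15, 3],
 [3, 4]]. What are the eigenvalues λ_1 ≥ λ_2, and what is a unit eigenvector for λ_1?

Step 1 — characteristic polynomial of 2×2 Sigma:
  det(Sigma - λI) = λ² - trace · λ + det = 0.
  trace = 15 + 4 = 19, det = 15·4 - (3)² = 51.
Step 2 — discriminant:
  Δ = trace² - 4·det = 361 - 204 = 157.
Step 3 — eigenvalues:
  λ = (trace ± √Δ)/2 = (19 ± 12.53)/2,
  λ_1 = 15.765,  λ_2 = 3.235.

Step 4 — unit eigenvector for λ_1: solve (Sigma - λ_1 I)v = 0. First row:
  (15 - 15.765)·v_x + (3)·v_y = 0, i.e. (-0.765)·v_x + (3)·v_y = 0,
  so v ∝ (b, λ_1 - a) = (3, 0.765) = u.
  ||u|| = √((3)² + (0.765)²) = √(9.5852) ≈ 3.096,
  v_1 = u/||u|| ≈ (0.969, 0.2471) (||v_1|| = 1).

λ_1 = 15.765,  λ_2 = 3.235;  v_1 ≈ (0.969, 0.2471)


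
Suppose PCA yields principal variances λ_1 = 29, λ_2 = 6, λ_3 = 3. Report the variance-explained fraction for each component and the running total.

Step 1 — total variance = trace(Sigma) = Σ λ_i = 29 + 6 + 3 = 38.

Step 2 — fraction explained by component i = λ_i / Σ λ:
  PC1: 29/38 = 0.7632
  PC2: 6/38 = 0.1579
  PC3: 3/38 = 0.0789

Step 3 — cumulative fraction after k components = (λ_1 + ... + λ_k) / Σ λ:
  k = 1: 29/38 = 0.7632
  k = 2: (29 + 6)/38 = 35/38 = 0.9211
  k = 3: (29 + 6 + 3)/38 = 38/38 = 1

Summary (fraction, with percent):

explained: PC1 0.7632 (76.32%), PC2 0.1579 (15.79%), PC3 0.0789 (7.89%);  cumulative: 0.7632, 0.9211, 1


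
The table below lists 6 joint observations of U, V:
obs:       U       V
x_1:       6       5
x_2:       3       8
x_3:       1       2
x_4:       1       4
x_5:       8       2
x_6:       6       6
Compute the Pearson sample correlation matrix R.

Step 1 — column means:
  mean(U) = (6 + 3 + 1 + 1 + 8 + 6) / 6 = 25/6 = 4.1667
  mean(V) = (5 + 8 + 2 + 4 + 2 + 6) / 6 = 27/6 = 4.5

Step 2 — sample variances and covariances s[i,j] = (1/(n-1)) · Σ_k (x_{k,i} - mean_i) · (x_{k,j} - mean_j), with n-1 = 5:
  s[U,U] = ((1.8333)·(1.8333) + (-1.1667)·(-1.1667) + (-3.1667)·(-3.1667) + (-3.1667)·(-3.1667) + (3.8333)·(3.8333) + (1.8333)·(1.8333)) / 5 = 42.8333/5 = 8.5667
  s[U,V] = ((1.8333)·(0.5) + (-1.1667)·(3.5) + (-3.1667)·(-2.5) + (-3.1667)·(-0.5) + (3.8333)·(-2.5) + (1.8333)·(1.5)) / 5 = -0.5/5 = -0.1
  s[V,V] = ((0.5)·(0.5) + (3.5)·(3.5) + (-2.5)·(-2.5) + (-0.5)·(-0.5) + (-2.5)·(-2.5) + (1.5)·(1.5)) / 5 = 27.5/5 = 5.5
  Sample standard deviations s_i = √(s[i,i]):
  s(U) = √(8.5667) = 2.9269
  s(V) = √(5.5) = 2.3452

Step 3 — r_{ij} = s_{ij} / (s_i · s_j):
  r[U,U] = 1 (diagonal).
  r[U,V] = -0.1 / (2.9269 · 2.3452) = -0.1 / 6.8642 = -0.0146
  r[V,V] = 1 (diagonal).

R is symmetric with unit diagonal. Assembling:

R = [[1, -0.0146],
 [-0.0146, 1]]


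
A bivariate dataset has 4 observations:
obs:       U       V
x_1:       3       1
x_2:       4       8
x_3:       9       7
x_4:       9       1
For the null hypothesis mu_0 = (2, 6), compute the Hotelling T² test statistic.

Step 1 — sample mean vector:
  mean(U) = (3 + 4 + 9 + 9) / 4 = 25/4 = 6.25
  mean(V) = (1 + 8 + 7 + 1) / 4 = 17/4 = 4.25
  x̄ = (6.25, 4.25),  deviation x̄ - mu_0 = (6.25, 4.25) - (2, 6) = (4.25, -1.75).

Step 2 — sample covariance matrix, S[i,j] = (1/(n-1)) · Σ_k (x_{k,i} - mean_i) · (x_{k,j} - mean_j), divisor n-1 = 3:
  S[U,U] = ((-3.25)·(-3.25) + (-2.25)·(-2.25) + (2.75)·(2.75) + (2.75)·(2.75)) / 3 = 30.75/3 = 10.25
  S[U,V] = ((-3.25)·(-3.25) + (-2.25)·(3.75) + (2.75)·(2.75) + (2.75)·(-3.25)) / 3 = 0.75/3 = 0.25
  S[V,V] = ((-3.25)·(-3.25) + (3.75)·(3.75) + (2.75)·(2.75) + (-3.25)·(-3.25)) / 3 = 42.75/3 = 14.25
  S = [[10.25, 0.25],
 [0.25, 14.25]].

Step 3 — invert S. det(S) = 10.25·14.25 - (0.25)² = 146.
  S^{-1} = (1/det) · [[d, -b], [-b, a]] = [[0.0976, -0.0017],
 [-0.0017, 0.0702]].

Step 4 — quadratic form (x̄ - mu_0)^T · S^{-1} · (x̄ - mu_0):
  S^{-1} · (x̄ - mu_0) = (0.4178, -0.1301),
  (x̄ - mu_0)^T · [...] = (4.25)·(0.4178) + (-1.75)·(-0.1301) = 2.0034.

Step 5 — scale by n: T² = 4 · 2.0034 = 8.0137.

T² ≈ 8.0137


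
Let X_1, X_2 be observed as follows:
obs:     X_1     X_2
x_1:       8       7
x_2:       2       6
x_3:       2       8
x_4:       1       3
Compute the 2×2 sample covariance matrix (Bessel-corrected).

Step 1 — column means:
  mean(X_1) = (8 + 2 + 2 + 1) / 4 = 13/4 = 3.25
  mean(X_2) = (7 + 6 + 8 + 3) / 4 = 24/4 = 6

Step 2 — sample covariance S[i,j] = (1/(n-1)) · Σ_k (x_{k,i} - mean_i) · (x_{k,j} - mean_j), with n-1 = 3.
  S[X_1,X_1] = ((4.75)·(4.75) + (-1.25)·(-1.25) + (-1.25)·(-1.25) + (-2.25)·(-2.25)) / 3 = 30.75/3 = 10.25
  S[X_1,X_2] = ((4.75)·(1) + (-1.25)·(0) + (-1.25)·(2) + (-2.25)·(-3)) / 3 = 9/3 = 3
  S[X_2,X_2] = ((1)·(1) + (0)·(0) + (2)·(2) + (-3)·(-3)) / 3 = 14/3 = 4.6667

S is symmetric (S[j,i] = S[i,j]). Assembling:

S = [[10.25, 3],
 [3, 4.6667]]


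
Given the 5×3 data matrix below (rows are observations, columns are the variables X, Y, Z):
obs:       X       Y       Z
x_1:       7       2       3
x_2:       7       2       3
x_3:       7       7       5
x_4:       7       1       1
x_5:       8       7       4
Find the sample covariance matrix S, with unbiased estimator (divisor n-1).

Step 1 — column means:
  mean(X) = (7 + 7 + 7 + 7 + 8) / 5 = 36/5 = 7.2
  mean(Y) = (2 + 2 + 7 + 1 + 7) / 5 = 19/5 = 3.8
  mean(Z) = (3 + 3 + 5 + 1 + 4) / 5 = 16/5 = 3.2

Step 2 — sample covariance S[i,j] = (1/(n-1)) · Σ_k (x_{k,i} - mean_i) · (x_{k,j} - mean_j), with n-1 = 4.
  S[X,X] = ((-0.2)·(-0.2) + (-0.2)·(-0.2) + (-0.2)·(-0.2) + (-0.2)·(-0.2) + (0.8)·(0.8)) / 4 = 0.8/4 = 0.2
  S[X,Y] = ((-0.2)·(-1.8) + (-0.2)·(-1.8) + (-0.2)·(3.2) + (-0.2)·(-2.8) + (0.8)·(3.2)) / 4 = 3.2/4 = 0.8
  S[X,Z] = ((-0.2)·(-0.2) + (-0.2)·(-0.2) + (-0.2)·(1.8) + (-0.2)·(-2.2) + (0.8)·(0.8)) / 4 = 0.8/4 = 0.2
  S[Y,Y] = ((-1.8)·(-1.8) + (-1.8)·(-1.8) + (3.2)·(3.2) + (-2.8)·(-2.8) + (3.2)·(3.2)) / 4 = 34.8/4 = 8.7
  S[Y,Z] = ((-1.8)·(-0.2) + (-1.8)·(-0.2) + (3.2)·(1.8) + (-2.8)·(-2.2) + (3.2)·(0.8)) / 4 = 15.2/4 = 3.8
  S[Z,Z] = ((-0.2)·(-0.2) + (-0.2)·(-0.2) + (1.8)·(1.8) + (-2.2)·(-2.2) + (0.8)·(0.8)) / 4 = 8.8/4 = 2.2

S is symmetric (S[j,i] = S[i,j]). Assembling:

S = [[0.2, 0.8, 0.2],
 [0.8, 8.7, 3.8],
 [0.2, 3.8, 2.2]]


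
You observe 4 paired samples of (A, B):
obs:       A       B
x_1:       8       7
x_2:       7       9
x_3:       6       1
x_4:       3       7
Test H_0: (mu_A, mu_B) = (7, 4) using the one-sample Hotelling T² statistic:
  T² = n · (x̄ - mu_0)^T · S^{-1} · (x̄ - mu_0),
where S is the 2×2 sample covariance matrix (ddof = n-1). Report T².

Step 1 — sample mean vector:
  mean(A) = (8 + 7 + 6 + 3) / 4 = 24/4 = 6
  mean(B) = (7 + 9 + 1 + 7) / 4 = 24/4 = 6
  x̄ = (6, 6),  deviation x̄ - mu_0 = (6, 6) - (7, 4) = (-1, 2).

Step 2 — sample covariance matrix, S[i,j] = (1/(n-1)) · Σ_k (x_{k,i} - mean_i) · (x_{k,j} - mean_j), divisor n-1 = 3:
  S[A,A] = ((2)·(2) + (1)·(1) + (0)·(0) + (-3)·(-3)) / 3 = 14/3 = 4.6667
  S[A,B] = ((2)·(1) + (1)·(3) + (0)·(-5) + (-3)·(1)) / 3 = 2/3 = 0.6667
  S[B,B] = ((1)·(1) + (3)·(3) + (-5)·(-5) + (1)·(1)) / 3 = 36/3 = 12
  S = [[4.6667, 0.6667],
 [0.6667, 12]].

Step 3 — invert S. det(S) = 4.6667·12 - (0.6667)² = 55.5556.
  S^{-1} = (1/det) · [[d, -b], [-b, a]] = [[0.216, -0.012],
 [-0.012, 0.084]].

Step 4 — quadratic form (x̄ - mu_0)^T · S^{-1} · (x̄ - mu_0):
  S^{-1} · (x̄ - mu_0) = (-0.24, 0.18),
  (x̄ - mu_0)^T · [...] = (-1)·(-0.24) + (2)·(0.18) = 0.6.

Step 5 — scale by n: T² = 4 · 0.6 = 2.4.

T² ≈ 2.4


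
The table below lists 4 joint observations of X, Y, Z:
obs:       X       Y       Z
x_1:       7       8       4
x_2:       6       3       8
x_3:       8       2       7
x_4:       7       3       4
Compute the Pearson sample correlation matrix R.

Step 1 — column means:
  mean(X) = (7 + 6 + 8 + 7) / 4 = 28/4 = 7
  mean(Y) = (8 + 3 + 2 + 3) / 4 = 16/4 = 4
  mean(Z) = (4 + 8 + 7 + 4) / 4 = 23/4 = 5.75

Step 2 — sample variances and covariances s[i,j] = (1/(n-1)) · Σ_k (x_{k,i} - mean_i) · (x_{k,j} - mean_j), with n-1 = 3:
  s[X,X] = ((0)·(0) + (-1)·(-1) + (1)·(1) + (0)·(0)) / 3 = 2/3 = 0.6667
  s[X,Y] = ((0)·(4) + (-1)·(-1) + (1)·(-2) + (0)·(-1)) / 3 = -1/3 = -0.3333
  s[X,Z] = ((0)·(-1.75) + (-1)·(2.25) + (1)·(1.25) + (0)·(-1.75)) / 3 = -1/3 = -0.3333
  s[Y,Y] = ((4)·(4) + (-1)·(-1) + (-2)·(-2) + (-1)·(-1)) / 3 = 22/3 = 7.3333
  s[Y,Z] = ((4)·(-1.75) + (-1)·(2.25) + (-2)·(1.25) + (-1)·(-1.75)) / 3 = -10/3 = -3.3333
  s[Z,Z] = ((-1.75)·(-1.75) + (2.25)·(2.25) + (1.25)·(1.25) + (-1.75)·(-1.75)) / 3 = 12.75/3 = 4.25
  Sample standard deviations s_i = √(s[i,i]):
  s(X) = √(0.6667) = 0.8165
  s(Y) = √(7.3333) = 2.708
  s(Z) = √(4.25) = 2.0616

Step 3 — r_{ij} = s_{ij} / (s_i · s_j):
  r[X,X] = 1 (diagonal).
  r[X,Y] = -0.3333 / (0.8165 · 2.708) = -0.3333 / 2.2111 = -0.1508
  r[X,Z] = -0.3333 / (0.8165 · 2.0616) = -0.3333 / 1.6833 = -0.198
  r[Y,Y] = 1 (diagonal).
  r[Y,Z] = -3.3333 / (2.708 · 2.0616) = -3.3333 / 5.5827 = -0.5971
  r[Z,Z] = 1 (diagonal).

R is symmetric with unit diagonal. Assembling:

R = [[1, -0.1508, -0.198],
 [-0.1508, 1, -0.5971],
 [-0.198, -0.5971, 1]]


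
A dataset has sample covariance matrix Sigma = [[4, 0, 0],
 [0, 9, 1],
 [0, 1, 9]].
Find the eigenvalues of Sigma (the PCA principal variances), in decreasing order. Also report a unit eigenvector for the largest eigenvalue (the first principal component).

Step 1 — characteristic polynomial p(λ) = det(λI - Sigma) = λ³ - tr·λ² + c_1·λ - det, where tr = trace, c_1 = sum of the principal 2×2 minors, det = det(Sigma):
  tr = 4 + 9 + 9 = 22,
  c_1 = (4·9 - (0)²) + (4·9 - (0)²) + (9·9 - (1)²) = 36 + 36 + 80 = 152,
  det = 4·(9·9 - (1)²) - (0)·((0)·9 - (1)·(0)) + (0)·((0)·(1) - 9·(0)) = 4·(80) - (0)·(0) + (0)·(0) = 320.
  So p(λ) = λ³ - 22λ² + 152λ - 320.
Step 2 — look for an integer root (rational root theorem: any rational root is an integer divisor of 320). Testing λ = 4:
  p(4) = 64 - 352 + 608 - 320 = 0  ✓
  Dividing out (λ - 4): p(λ) = (λ - 4)(λ² - 18λ + 80).
Step 3 — remaining eigenvalues from the quadratic λ² - 18λ + 80 = 0:
  Δ = 18² - 4·80 = 324 - 320 = 4,  λ = (18 ± √4)/2 = (18 ± 2)/2 = 10 or 8.
  Sorted: λ_1 = 10,  λ_2 = 8,  λ_3 = 4  (check: sum = 22 = tr ✓).

Step 4 — unit eigenvector for λ_1 = 10: v spans the null space of (Sigma - λ_1 I), whose rows are
  r_1 = (-6, 0, 0),  r_2 = (0, -1, 1),  r_3 = (0, 1, -1).
  v is orthogonal to every row, so take v ∝ r_1 × r_2 = ((0)·(1) - (0)·(-1), (0)·(0) - (-6)·(1), (-6)·(-1) - (0)·(0)) = (0, 6, 6).
  Rescale (divide by 6): u = (0, 1, 1).
  ||u|| = √((0)² + (1)² + (1)²) = √(2) ≈ 1.4142,  v_1 = u/||u|| ≈ (0, 0.7071, 0.7071) (||v_1|| = 1).

λ_1 = 10,  λ_2 = 8,  λ_3 = 4;  v_1 ≈ (0, 0.7071, 0.7071)


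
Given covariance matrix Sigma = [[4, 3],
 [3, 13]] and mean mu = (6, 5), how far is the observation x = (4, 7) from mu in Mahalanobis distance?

Step 1 — centre the observation: (x - mu) = (-2, 2).

Step 2 — invert Sigma. det(Sigma) = 4·13 - (3)² = 43.
  Sigma^{-1} = (1/det) · [[d, -b], [-b, a]] = [[0.3023, -0.0698],
 [-0.0698, 0.093]].

Step 3 — form the quadratic (x - mu)^T · Sigma^{-1} · (x - mu):
  Sigma^{-1} · (x - mu) = (-0.7442, 0.3256).
  (x - mu)^T · [Sigma^{-1} · (x - mu)] = (-2)·(-0.7442) + (2)·(0.3256) = 2.1395.

Step 4 — take square root: d = √(2.1395) ≈ 1.4627.

d(x, mu) = √(2.1395) ≈ 1.4627


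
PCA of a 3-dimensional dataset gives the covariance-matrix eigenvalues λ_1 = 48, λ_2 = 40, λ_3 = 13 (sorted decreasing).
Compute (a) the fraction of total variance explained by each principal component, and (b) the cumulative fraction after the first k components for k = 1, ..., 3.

Step 1 — total variance = trace(Sigma) = Σ λ_i = 48 + 40 + 13 = 101.

Step 2 — fraction explained by component i = λ_i / Σ λ:
  PC1: 48/101 = 0.4752
  PC2: 40/101 = 0.396
  PC3: 13/101 = 0.1287

Step 3 — cumulative fraction after k components = (λ_1 + ... + λ_k) / Σ λ:
  k = 1: 48/101 = 0.4752
  k = 2: (48 + 40)/101 = 88/101 = 0.8713
  k = 3: (48 + 40 + 13)/101 = 101/101 = 1

Summary (fraction, with percent):

explained: PC1 0.4752 (47.52%), PC2 0.396 (39.6%), PC3 0.1287 (12.87%);  cumulative: 0.4752, 0.8713, 1


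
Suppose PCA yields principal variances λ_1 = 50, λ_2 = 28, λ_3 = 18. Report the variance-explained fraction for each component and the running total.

Step 1 — total variance = trace(Sigma) = Σ λ_i = 50 + 28 + 18 = 96.

Step 2 — fraction explained by component i = λ_i / Σ λ:
  PC1: 50/96 = 0.5208
  PC2: 28/96 = 0.2917
  PC3: 18/96 = 0.1875

Step 3 — cumulative fraction after k components = (λ_1 + ... + λ_k) / Σ λ:
  k = 1: 50/96 = 0.5208
  k = 2: (50 + 28)/96 = 78/96 = 0.8125
  k = 3: (50 + 28 + 18)/96 = 96/96 = 1

Summary (fraction, with percent):

explained: PC1 0.5208 (52.08%), PC2 0.2917 (29.17%), PC3 0.1875 (18.75%);  cumulative: 0.5208, 0.8125, 1


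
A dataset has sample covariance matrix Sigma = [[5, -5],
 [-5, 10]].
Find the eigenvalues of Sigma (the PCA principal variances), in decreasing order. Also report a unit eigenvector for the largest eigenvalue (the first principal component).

Step 1 — characteristic polynomial of 2×2 Sigma:
  det(Sigma - λI) = λ² - trace · λ + det = 0.
  trace = 5 + 10 = 15, det = 5·10 - (-5)² = 25.
Step 2 — discriminant:
  Δ = trace² - 4·det = 225 - 100 = 125.
Step 3 — eigenvalues:
  λ = (trace ± √Δ)/2 = (15 ± 11.1803)/2,
  λ_1 = 13.0902,  λ_2 = 1.9098.

Step 4 — unit eigenvector for λ_1: solve (Sigma - λ_1 I)v = 0. First row:
  (5 - 13.0902)·v_x + (-5)·v_y = 0, i.e. (-8.0902)·v_x + (-5)·v_y = 0,
  so v ∝ (b, λ_1 - a) = (-5, 8.0902); multiply by -1 so the first entry is positive: u = (5, -8.0902).
  ||u|| = √((5)² + (-8.0902)²) = √(90.4508) ≈ 9.5106,
  v_1 = u/||u|| ≈ (0.5257, -0.8507) (||v_1|| = 1).

λ_1 = 13.0902,  λ_2 = 1.9098;  v_1 ≈ (0.5257, -0.8507)


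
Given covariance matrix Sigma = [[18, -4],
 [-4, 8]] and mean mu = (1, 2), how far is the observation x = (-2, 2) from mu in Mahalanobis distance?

Step 1 — centre the observation: (x - mu) = (-3, 0).

Step 2 — invert Sigma. det(Sigma) = 18·8 - (-4)² = 128.
  Sigma^{-1} = (1/det) · [[d, -b], [-b, a]] = [[0.0625, 0.0312],
 [0.0312, 0.1406]].

Step 3 — form the quadratic (x - mu)^T · Sigma^{-1} · (x - mu):
  Sigma^{-1} · (x - mu) = (-0.1875, -0.0938).
  (x - mu)^T · [Sigma^{-1} · (x - mu)] = (-3)·(-0.1875) + (0)·(-0.0938) = 0.5625.

Step 4 — take square root: d = √(0.5625) ≈ 0.75.

d(x, mu) = √(0.5625) ≈ 0.75


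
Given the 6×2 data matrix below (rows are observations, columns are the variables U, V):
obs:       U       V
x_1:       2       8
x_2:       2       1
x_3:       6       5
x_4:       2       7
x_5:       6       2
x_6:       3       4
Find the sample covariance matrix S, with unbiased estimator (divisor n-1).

Step 1 — column means:
  mean(U) = (2 + 2 + 6 + 2 + 6 + 3) / 6 = 21/6 = 3.5
  mean(V) = (8 + 1 + 5 + 7 + 2 + 4) / 6 = 27/6 = 4.5

Step 2 — sample covariance S[i,j] = (1/(n-1)) · Σ_k (x_{k,i} - mean_i) · (x_{k,j} - mean_j), with n-1 = 5.
  S[U,U] = ((-1.5)·(-1.5) + (-1.5)·(-1.5) + (2.5)·(2.5) + (-1.5)·(-1.5) + (2.5)·(2.5) + (-0.5)·(-0.5)) / 5 = 19.5/5 = 3.9
  S[U,V] = ((-1.5)·(3.5) + (-1.5)·(-3.5) + (2.5)·(0.5) + (-1.5)·(2.5) + (2.5)·(-2.5) + (-0.5)·(-0.5)) / 5 = -8.5/5 = -1.7
  S[V,V] = ((3.5)·(3.5) + (-3.5)·(-3.5) + (0.5)·(0.5) + (2.5)·(2.5) + (-2.5)·(-2.5) + (-0.5)·(-0.5)) / 5 = 37.5/5 = 7.5

S is symmetric (S[j,i] = S[i,j]). Assembling:

S = [[3.9, -1.7],
 [-1.7, 7.5]]


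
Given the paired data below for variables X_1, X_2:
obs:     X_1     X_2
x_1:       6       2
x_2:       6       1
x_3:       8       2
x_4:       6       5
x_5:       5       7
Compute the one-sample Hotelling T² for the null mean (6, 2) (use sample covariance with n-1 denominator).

Step 1 — sample mean vector:
  mean(X_1) = (6 + 6 + 8 + 6 + 5) / 5 = 31/5 = 6.2
  mean(X_2) = (2 + 1 + 2 + 5 + 7) / 5 = 17/5 = 3.4
  x̄ = (6.2, 3.4),  deviation x̄ - mu_0 = (6.2, 3.4) - (6, 2) = (0.2, 1.4).

Step 2 — sample covariance matrix, S[i,j] = (1/(n-1)) · Σ_k (x_{k,i} - mean_i) · (x_{k,j} - mean_j), divisor n-1 = 4:
  S[X_1,X_1] = ((-0.2)·(-0.2) + (-0.2)·(-0.2) + (1.8)·(1.8) + (-0.2)·(-0.2) + (-1.2)·(-1.2)) / 4 = 4.8/4 = 1.2
  S[X_1,X_2] = ((-0.2)·(-1.4) + (-0.2)·(-2.4) + (1.8)·(-1.4) + (-0.2)·(1.6) + (-1.2)·(3.6)) / 4 = -6.4/4 = -1.6
  S[X_2,X_2] = ((-1.4)·(-1.4) + (-2.4)·(-2.4) + (-1.4)·(-1.4) + (1.6)·(1.6) + (3.6)·(3.6)) / 4 = 25.2/4 = 6.3
  S = [[1.2, -1.6],
 [-1.6, 6.3]].

Step 3 — invert S. det(S) = 1.2·6.3 - (-1.6)² = 5.
  S^{-1} = (1/det) · [[d, -b], [-b, a]] = [[1.26, 0.32],
 [0.32, 0.24]].

Step 4 — quadratic form (x̄ - mu_0)^T · S^{-1} · (x̄ - mu_0):
  S^{-1} · (x̄ - mu_0) = (0.7, 0.4),
  (x̄ - mu_0)^T · [...] = (0.2)·(0.7) + (1.4)·(0.4) = 0.7.

Step 5 — scale by n: T² = 5 · 0.7 = 3.5.

T² ≈ 3.5


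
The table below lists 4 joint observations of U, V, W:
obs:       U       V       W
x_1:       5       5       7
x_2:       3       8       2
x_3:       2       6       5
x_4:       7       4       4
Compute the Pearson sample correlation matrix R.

Step 1 — column means:
  mean(U) = (5 + 3 + 2 + 7) / 4 = 17/4 = 4.25
  mean(V) = (5 + 8 + 6 + 4) / 4 = 23/4 = 5.75
  mean(W) = (7 + 2 + 5 + 4) / 4 = 18/4 = 4.5

Step 2 — sample variances and covariances s[i,j] = (1/(n-1)) · Σ_k (x_{k,i} - mean_i) · (x_{k,j} - mean_j), with n-1 = 3:
  s[U,U] = ((0.75)·(0.75) + (-1.25)·(-1.25) + (-2.25)·(-2.25) + (2.75)·(2.75)) / 3 = 14.75/3 = 4.9167
  s[U,V] = ((0.75)·(-0.75) + (-1.25)·(2.25) + (-2.25)·(0.25) + (2.75)·(-1.75)) / 3 = -8.75/3 = -2.9167
  s[U,W] = ((0.75)·(2.5) + (-1.25)·(-2.5) + (-2.25)·(0.5) + (2.75)·(-0.5)) / 3 = 2.5/3 = 0.8333
  s[V,V] = ((-0.75)·(-0.75) + (2.25)·(2.25) + (0.25)·(0.25) + (-1.75)·(-1.75)) / 3 = 8.75/3 = 2.9167
  s[V,W] = ((-0.75)·(2.5) + (2.25)·(-2.5) + (0.25)·(0.5) + (-1.75)·(-0.5)) / 3 = -6.5/3 = -2.1667
  s[W,W] = ((2.5)·(2.5) + (-2.5)·(-2.5) + (0.5)·(0.5) + (-0.5)·(-0.5)) / 3 = 13/3 = 4.3333
  Sample standard deviations s_i = √(s[i,i]):
  s(U) = √(4.9167) = 2.2174
  s(V) = √(2.9167) = 1.7078
  s(W) = √(4.3333) = 2.0817

Step 3 — r_{ij} = s_{ij} / (s_i · s_j):
  r[U,U] = 1 (diagonal).
  r[U,V] = -2.9167 / (2.2174 · 1.7078) = -2.9167 / 3.7869 = -0.7702
  r[U,W] = 0.8333 / (2.2174 · 2.0817) = 0.8333 / 4.6158 = 0.1805
  r[V,V] = 1 (diagonal).
  r[V,W] = -2.1667 / (1.7078 · 2.0817) = -2.1667 / 3.5551 = -0.6094
  r[W,W] = 1 (diagonal).

R is symmetric with unit diagonal. Assembling:

R = [[1, -0.7702, 0.1805],
 [-0.7702, 1, -0.6094],
 [0.1805, -0.6094, 1]]


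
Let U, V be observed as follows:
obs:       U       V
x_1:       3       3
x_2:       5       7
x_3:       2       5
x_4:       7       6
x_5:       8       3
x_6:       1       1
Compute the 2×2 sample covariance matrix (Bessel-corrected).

Step 1 — column means:
  mean(U) = (3 + 5 + 2 + 7 + 8 + 1) / 6 = 26/6 = 4.3333
  mean(V) = (3 + 7 + 5 + 6 + 3 + 1) / 6 = 25/6 = 4.1667

Step 2 — sample covariance S[i,j] = (1/(n-1)) · Σ_k (x_{k,i} - mean_i) · (x_{k,j} - mean_j), with n-1 = 5.
  S[U,U] = ((-1.3333)·(-1.3333) + (0.6667)·(0.6667) + (-2.3333)·(-2.3333) + (2.6667)·(2.6667) + (3.6667)·(3.6667) + (-3.3333)·(-3.3333)) / 5 = 39.3333/5 = 7.8667
  S[U,V] = ((-1.3333)·(-1.1667) + (0.6667)·(2.8333) + (-2.3333)·(0.8333) + (2.6667)·(1.8333) + (3.6667)·(-1.1667) + (-3.3333)·(-3.1667)) / 5 = 12.6667/5 = 2.5333
  S[V,V] = ((-1.1667)·(-1.1667) + (2.8333)·(2.8333) + (0.8333)·(0.8333) + (1.8333)·(1.8333) + (-1.1667)·(-1.1667) + (-3.1667)·(-3.1667)) / 5 = 24.8333/5 = 4.9667

S is symmetric (S[j,i] = S[i,j]). Assembling:

S = [[7.8667, 2.5333],
 [2.5333, 4.9667]]


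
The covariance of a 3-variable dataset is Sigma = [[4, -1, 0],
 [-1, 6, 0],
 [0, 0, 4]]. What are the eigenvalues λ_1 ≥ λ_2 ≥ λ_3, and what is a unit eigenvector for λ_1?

Step 1 — characteristic polynomial p(λ) = det(λI - Sigma) = λ³ - tr·λ² + c_1·λ - det, where tr = trace, c_1 = sum of the principal 2×2 minors, det = det(Sigma):
  tr = 4 + 6 + 4 = 14,
  c_1 = (4·6 - (-1)²) + (4·4 - (0)²) + (6·4 - (0)²) = 23 + 16 + 24 = 63,
  det = 4·(6·4 - (0)²) - (-1)·((-1)·4 - (0)·(0)) + (0)·((-1)·(0) - 6·(0)) = 4·(24) - (-1)·(-4) + (0)·(0) = 92.
  So p(λ) = λ³ - 14λ² + 63λ - 92.
Step 2 — look for an integer root (rational root theorem: any rational root is an integer divisor of 92). Testing λ = 4:
  p(4) = 64 - 224 + 252 - 92 = 0  ✓
  Dividing out (λ - 4): p(λ) = (λ - 4)(λ² - 10λ + 23).
Step 3 — remaining eigenvalues from the quadratic λ² - 10λ + 23 = 0:
  Δ = 10² - 4·23 = 100 - 92 = 8,  λ = (10 ± √8)/2 = (10 ± 2.8284)/2 ≈ 6.4142 or 3.5858.
  Sorted: λ_1 = 6.4142,  λ_2 = 4,  λ_3 = 3.5858  (check: sum = 14 = tr ✓).

Step 4 — unit eigenvector for λ_1 ≈ 6.4142: v spans the null space of (Sigma - λ_1 I), whose rows are
  r_1 = (-2.4142, -1, 0),  r_2 = (-1, -0.4142, 0),  r_3 = (0, 0, -2.4142).
  v is orthogonal to every row, so take v ∝ r_1 × r_3 = ((-1)·(-2.4142) - (0)·(0), (0)·(0) - (-2.4142)·(-2.4142), (-2.4142)·(0) - (-1)·(0)) ≈ (2.4142, -5.8284, 0).
  Let u = (2.4142, -5.8284, 0).
  ||u|| = √((2.4142)² + (-5.8284)² + (0)²) = √(39.799) ≈ 6.3086,  v_1 = u/||u|| ≈ (0.3827, -0.9239, 0) (||v_1|| = 1).

λ_1 = 6.4142,  λ_2 = 4,  λ_3 = 3.5858;  v_1 ≈ (0.3827, -0.9239, 0)


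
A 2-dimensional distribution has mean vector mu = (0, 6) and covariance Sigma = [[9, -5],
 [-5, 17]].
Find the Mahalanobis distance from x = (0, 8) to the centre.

Step 1 — centre the observation: (x - mu) = (0, 2).

Step 2 — invert Sigma. det(Sigma) = 9·17 - (-5)² = 128.
  Sigma^{-1} = (1/det) · [[d, -b], [-b, a]] = [[0.1328, 0.0391],
 [0.0391, 0.0703]].

Step 3 — form the quadratic (x - mu)^T · Sigma^{-1} · (x - mu):
  Sigma^{-1} · (x - mu) = (0.0781, 0.1406).
  (x - mu)^T · [Sigma^{-1} · (x - mu)] = (0)·(0.0781) + (2)·(0.1406) = 0.2812.

Step 4 — take square root: d = √(0.2812) ≈ 0.5303.

d(x, mu) = √(0.2812) ≈ 0.5303


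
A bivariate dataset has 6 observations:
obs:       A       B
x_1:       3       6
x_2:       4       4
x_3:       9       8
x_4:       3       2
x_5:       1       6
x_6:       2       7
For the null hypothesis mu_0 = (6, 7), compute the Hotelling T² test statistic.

Step 1 — sample mean vector:
  mean(A) = (3 + 4 + 9 + 3 + 1 + 2) / 6 = 22/6 = 3.6667
  mean(B) = (6 + 4 + 8 + 2 + 6 + 7) / 6 = 33/6 = 5.5
  x̄ = (3.6667, 5.5),  deviation x̄ - mu_0 = (3.6667, 5.5) - (6, 7) = (-2.3333, -1.5).

Step 2 — sample covariance matrix, S[i,j] = (1/(n-1)) · Σ_k (x_{k,i} - mean_i) · (x_{k,j} - mean_j), divisor n-1 = 5:
  S[A,A] = ((-0.6667)·(-0.6667) + (0.3333)·(0.3333) + (5.3333)·(5.3333) + (-0.6667)·(-0.6667) + (-2.6667)·(-2.6667) + (-1.6667)·(-1.6667)) / 5 = 39.3333/5 = 7.8667
  S[A,B] = ((-0.6667)·(0.5) + (0.3333)·(-1.5) + (5.3333)·(2.5) + (-0.6667)·(-3.5) + (-2.6667)·(0.5) + (-1.6667)·(1.5)) / 5 = 11/5 = 2.2
  S[B,B] = ((0.5)·(0.5) + (-1.5)·(-1.5) + (2.5)·(2.5) + (-3.5)·(-3.5) + (0.5)·(0.5) + (1.5)·(1.5)) / 5 = 23.5/5 = 4.7
  S = [[7.8667, 2.2],
 [2.2, 4.7]].

Step 3 — invert S. det(S) = 7.8667·4.7 - (2.2)² = 32.1333.
  S^{-1} = (1/det) · [[d, -b], [-b, a]] = [[0.1463, -0.0685],
 [-0.0685, 0.2448]].

Step 4 — quadratic form (x̄ - mu_0)^T · S^{-1} · (x̄ - mu_0):
  S^{-1} · (x̄ - mu_0) = (-0.2386, -0.2075),
  (x̄ - mu_0)^T · [...] = (-2.3333)·(-0.2386) + (-1.5)·(-0.2075) = 0.8679.

Step 5 — scale by n: T² = 6 · 0.8679 = 5.2075.

T² ≈ 5.2075


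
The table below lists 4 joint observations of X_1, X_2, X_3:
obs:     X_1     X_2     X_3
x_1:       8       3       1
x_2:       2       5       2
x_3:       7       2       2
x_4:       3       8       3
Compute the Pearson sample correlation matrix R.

Step 1 — column means:
  mean(X_1) = (8 + 2 + 7 + 3) / 4 = 20/4 = 5
  mean(X_2) = (3 + 5 + 2 + 8) / 4 = 18/4 = 4.5
  mean(X_3) = (1 + 2 + 2 + 3) / 4 = 8/4 = 2

Step 2 — sample variances and covariances s[i,j] = (1/(n-1)) · Σ_k (x_{k,i} - mean_i) · (x_{k,j} - mean_j), with n-1 = 3:
  s[X_1,X_1] = ((3)·(3) + (-3)·(-3) + (2)·(2) + (-2)·(-2)) / 3 = 26/3 = 8.6667
  s[X_1,X_2] = ((3)·(-1.5) + (-3)·(0.5) + (2)·(-2.5) + (-2)·(3.5)) / 3 = -18/3 = -6
  s[X_1,X_3] = ((3)·(-1) + (-3)·(0) + (2)·(0) + (-2)·(1)) / 3 = -5/3 = -1.6667
  s[X_2,X_2] = ((-1.5)·(-1.5) + (0.5)·(0.5) + (-2.5)·(-2.5) + (3.5)·(3.5)) / 3 = 21/3 = 7
  s[X_2,X_3] = ((-1.5)·(-1) + (0.5)·(0) + (-2.5)·(0) + (3.5)·(1)) / 3 = 5/3 = 1.6667
  s[X_3,X_3] = ((-1)·(-1) + (0)·(0) + (0)·(0) + (1)·(1)) / 3 = 2/3 = 0.6667
  Sample standard deviations s_i = √(s[i,i]):
  s(X_1) = √(8.6667) = 2.9439
  s(X_2) = √(7) = 2.6458
  s(X_3) = √(0.6667) = 0.8165

Step 3 — r_{ij} = s_{ij} / (s_i · s_j):
  r[X_1,X_1] = 1 (diagonal).
  r[X_1,X_2] = -6 / (2.9439 · 2.6458) = -6 / 7.7889 = -0.7703
  r[X_1,X_3] = -1.6667 / (2.9439 · 0.8165) = -1.6667 / 2.4037 = -0.6934
  r[X_2,X_2] = 1 (diagonal).
  r[X_2,X_3] = 1.6667 / (2.6458 · 0.8165) = 1.6667 / 2.1602 = 0.7715
  r[X_3,X_3] = 1 (diagonal).

R is symmetric with unit diagonal. Assembling:

R = [[1, -0.7703, -0.6934],
 [-0.7703, 1, 0.7715],
 [-0.6934, 0.7715, 1]]


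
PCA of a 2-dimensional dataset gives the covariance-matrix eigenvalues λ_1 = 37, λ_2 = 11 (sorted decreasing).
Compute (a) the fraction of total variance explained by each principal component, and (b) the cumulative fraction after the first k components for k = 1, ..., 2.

Step 1 — total variance = trace(Sigma) = Σ λ_i = 37 + 11 = 48.

Step 2 — fraction explained by component i = λ_i / Σ λ:
  PC1: 37/48 = 0.7708
  PC2: 11/48 = 0.2292

Step 3 — cumulative fraction after k components = (λ_1 + ... + λ_k) / Σ λ:
  k = 1: 37/48 = 0.7708
  k = 2: (37 + 11)/48 = 48/48 = 1

Summary (fraction, with percent):

explained: PC1 0.7708 (77.08%), PC2 0.2292 (22.92%);  cumulative: 0.7708, 1
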